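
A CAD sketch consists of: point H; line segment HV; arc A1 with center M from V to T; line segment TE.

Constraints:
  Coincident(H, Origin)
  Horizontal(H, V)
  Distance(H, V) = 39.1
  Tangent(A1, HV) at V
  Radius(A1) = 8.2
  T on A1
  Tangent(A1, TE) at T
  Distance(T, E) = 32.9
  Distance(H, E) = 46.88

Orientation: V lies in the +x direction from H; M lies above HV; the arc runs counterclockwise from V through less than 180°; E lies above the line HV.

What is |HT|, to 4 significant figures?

47.47

Checks: ∠(MV, VH) = 90.00° ✓; |MT| = 8.200 ✓; ∠(MT, TE) = 90.00° ✓; |TE| = 32.90 ✓; |HE| = 46.88 ✓.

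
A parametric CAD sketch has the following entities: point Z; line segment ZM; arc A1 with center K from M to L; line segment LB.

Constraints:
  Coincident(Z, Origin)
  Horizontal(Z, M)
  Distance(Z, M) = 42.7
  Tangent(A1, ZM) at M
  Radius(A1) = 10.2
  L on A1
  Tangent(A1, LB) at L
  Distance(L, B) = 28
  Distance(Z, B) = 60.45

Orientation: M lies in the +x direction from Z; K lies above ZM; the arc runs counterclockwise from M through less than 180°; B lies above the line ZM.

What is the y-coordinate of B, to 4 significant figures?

39.87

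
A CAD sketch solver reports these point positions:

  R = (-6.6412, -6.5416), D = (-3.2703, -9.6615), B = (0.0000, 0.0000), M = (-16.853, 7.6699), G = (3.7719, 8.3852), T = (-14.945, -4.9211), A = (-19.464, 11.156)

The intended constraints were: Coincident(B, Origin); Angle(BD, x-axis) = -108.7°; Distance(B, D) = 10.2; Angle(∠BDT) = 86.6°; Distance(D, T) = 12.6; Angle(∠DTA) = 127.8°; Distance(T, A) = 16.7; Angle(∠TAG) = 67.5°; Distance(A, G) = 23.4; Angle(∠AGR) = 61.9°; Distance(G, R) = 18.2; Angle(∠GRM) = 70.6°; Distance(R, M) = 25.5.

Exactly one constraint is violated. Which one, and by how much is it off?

Distance(R, M) = 25.5 — off by 8.00.

B = (0.00, 0.00) ✓; BD at -108.7° ✓; |BD| = 10.20 ✓; ∠BDT = 86.60° ✓; |DT| = 12.60 ✓; ∠DTA = 127.8° ✓; |TA| = 16.70 ✓; ∠TAG = 67.50° ✓; |AG| = 23.40 ✓; ∠AGR = 61.90° ✓; |GR| = 18.20 ✓; ∠GRM = 70.60° ✓; |RM| = 17.50 ✗.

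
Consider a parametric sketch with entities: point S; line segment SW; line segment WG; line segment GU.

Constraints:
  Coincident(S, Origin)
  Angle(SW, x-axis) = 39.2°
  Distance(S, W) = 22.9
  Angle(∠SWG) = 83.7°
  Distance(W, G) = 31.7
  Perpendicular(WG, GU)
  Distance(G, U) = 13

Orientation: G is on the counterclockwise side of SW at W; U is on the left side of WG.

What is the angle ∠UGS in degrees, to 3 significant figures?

52.1°

S is at the origin; SW runs at 39.2° with length 22.9, so W = 22.9·(cos 39.2°, sin 39.2°) = (17.7, 14.5). ∠SWG = 83.7°, so WG runs at 39.2° + (180° − 83.7°) = 136° from the x-axis; with |WG| = 31.7, G = W + 31.7·(cos 136°, sin 136°) = (-4.86, 36.7). WG is perpendicular to GU; with |GU| = 13.0 on the left of WG, U = G + 13.0·(-0.701, -0.713) = (-14.0, 27.4). Then cos ∠UGS = GU·GS / (|GU||GS|), giving 52.1°.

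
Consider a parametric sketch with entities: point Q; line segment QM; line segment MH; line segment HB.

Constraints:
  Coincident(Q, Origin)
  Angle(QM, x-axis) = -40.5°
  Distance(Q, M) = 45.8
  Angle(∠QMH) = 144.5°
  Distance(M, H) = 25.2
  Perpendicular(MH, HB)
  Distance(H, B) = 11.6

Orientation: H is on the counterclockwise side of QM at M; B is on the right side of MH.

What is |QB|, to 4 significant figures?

73.24

Q is at the origin; QM runs at -40.5° with length 45.8, so M = 45.8·(cos -40.5°, sin -40.5°) = (34.83, -29.74). ∠QMH = 144.5°, so MH runs at -40.5° + (180° − 144.5°) = -5.000° from the x-axis; with |MH| = 25.2, H = M + 25.2·(cos -5.000°, sin -5.000°) = (59.93, -31.94). MH is perpendicular to HB; with |HB| = 11.6 on the right of MH, B = H + 11.6·(-0.08716, -0.9962) = (58.92, -43.50). Then |QB| = |B − Q| = 73.24.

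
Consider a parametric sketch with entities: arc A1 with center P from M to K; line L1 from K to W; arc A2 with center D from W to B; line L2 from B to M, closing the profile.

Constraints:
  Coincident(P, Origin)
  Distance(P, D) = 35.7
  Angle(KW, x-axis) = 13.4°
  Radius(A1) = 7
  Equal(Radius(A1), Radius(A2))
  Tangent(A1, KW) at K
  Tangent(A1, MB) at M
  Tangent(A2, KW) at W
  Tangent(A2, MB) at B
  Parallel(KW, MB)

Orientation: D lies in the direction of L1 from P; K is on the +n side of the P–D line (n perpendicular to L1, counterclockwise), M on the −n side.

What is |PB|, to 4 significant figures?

36.38

The slot axis is L1's direction at 13.4°, so u = (cos 13.4°, sin 13.4°) = (0.9728, 0.2317) and n = (−sin 13.4°, cos 13.4°) = (-0.2317, 0.9728). P is at the origin and D lies 35.7 along u from P, so D = 35.7·u = (34.73, 8.273). Tangency of A1 to both parallel lines with radius 7.0 puts K and M at P ± 7.0·n: K = (-1.622, 6.809), M = (1.622, -6.809). Equal radii place W and B the same way about D: W = D + 7.0·n = (33.11, 15.08), B = D − 7.0·n = (36.35, 1.464). Then |PB| = |B − P| = 36.38.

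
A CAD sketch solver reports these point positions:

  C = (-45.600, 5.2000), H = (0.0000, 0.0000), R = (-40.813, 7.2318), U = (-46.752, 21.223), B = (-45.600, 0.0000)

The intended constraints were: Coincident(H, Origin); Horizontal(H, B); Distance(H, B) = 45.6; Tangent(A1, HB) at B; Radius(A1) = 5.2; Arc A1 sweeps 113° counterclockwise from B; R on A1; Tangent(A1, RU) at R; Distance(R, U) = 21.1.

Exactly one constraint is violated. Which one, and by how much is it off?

Distance(R, U) = 21.1 — off by 5.90.

H = (0.00, 0.00) ✓; H.y = 0.00, B.y = 0.00 ✓; |HB| = 45.60 ✓; ∠(CB, BH) = 90.00° ✓; |CB| = 5.200 ✓; bearing(C→R) − bearing(C→B) = 113.0° ✓; |CR| = 5.200 ✓; ∠(CR, RU) = 90.00° ✓; |RU| = 15.20 ✗.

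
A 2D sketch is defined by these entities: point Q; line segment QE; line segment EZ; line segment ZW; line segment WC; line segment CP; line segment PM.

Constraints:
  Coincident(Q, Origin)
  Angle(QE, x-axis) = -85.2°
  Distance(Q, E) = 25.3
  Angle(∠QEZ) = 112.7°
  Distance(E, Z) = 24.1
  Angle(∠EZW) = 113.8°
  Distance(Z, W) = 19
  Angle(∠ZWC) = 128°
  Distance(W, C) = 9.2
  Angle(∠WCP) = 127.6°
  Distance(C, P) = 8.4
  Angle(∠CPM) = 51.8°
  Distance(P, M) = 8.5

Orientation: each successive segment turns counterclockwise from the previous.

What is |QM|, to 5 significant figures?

33.224

Q is at the origin; QE runs at -85.2° with length 25.3, so E = (2.1170, -25.211). ∠QEZ = 112.7° gives EZ at -17.900° from the x-axis; with |EZ| = 24.1, Z = (25.050, -32.619). ∠EZW = 113.8° gives ZW at 48.300° from the x-axis; with |ZW| = 19.0, W = (37.690, -18.432). ∠ZWC = 128.0° gives WC at 100.30° from the x-axis; with |WC| = 9.2, C = (36.045, -9.3807). ∠WCP = 127.6° gives CP at 152.70° from the x-axis; with |CP| = 8.4, P = (28.580, -5.5280). ∠CPM = 51.8° gives PM at -79.100° from the x-axis; with |PM| = 8.5, M = (30.188, -13.875). Then |QM| = |M − Q| = 33.224.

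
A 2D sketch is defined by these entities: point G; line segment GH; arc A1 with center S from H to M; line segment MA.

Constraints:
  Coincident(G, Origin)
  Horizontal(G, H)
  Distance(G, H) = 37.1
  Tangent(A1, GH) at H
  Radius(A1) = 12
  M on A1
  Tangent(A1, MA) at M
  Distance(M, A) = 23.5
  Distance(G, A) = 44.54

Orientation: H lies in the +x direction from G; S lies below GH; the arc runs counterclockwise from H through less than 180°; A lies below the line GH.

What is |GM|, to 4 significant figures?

28.07

Checks: ∠(SH, HG) = 90.00° ✓; |SH| = 12.00 ✓; |SM| = 12.00 ✓; ∠(SM, MA) = 90.00° ✓; |MA| = 23.50 ✓; |GA| = 44.54 ✓.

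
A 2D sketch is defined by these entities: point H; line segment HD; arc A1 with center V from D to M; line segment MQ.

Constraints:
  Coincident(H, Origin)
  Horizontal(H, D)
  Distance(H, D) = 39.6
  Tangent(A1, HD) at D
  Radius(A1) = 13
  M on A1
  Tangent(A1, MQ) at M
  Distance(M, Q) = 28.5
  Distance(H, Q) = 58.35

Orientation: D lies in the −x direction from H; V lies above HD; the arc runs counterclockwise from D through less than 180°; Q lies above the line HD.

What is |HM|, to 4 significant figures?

32.76

H is at the origin; H and D share the same y with |HD| = 39.6 and D on the −x side, so D = (-39.60, 0.000). The tangent condition forces VD to be normal to HD, so V = D + (0, 13) = (-39.60, 13.00). Since VM ⟂ MQ (tangency), |VQ| = √(13.0² + 28.5²) = 31.32 regardless of where M sits on A1. So Q lies on both circle(H, 58.35) and circle(V, 31.32); the above-HD intersection is Q = (-38.00, 44.28). M is the foot of the tangent from Q: M = (-27.51, 17.78).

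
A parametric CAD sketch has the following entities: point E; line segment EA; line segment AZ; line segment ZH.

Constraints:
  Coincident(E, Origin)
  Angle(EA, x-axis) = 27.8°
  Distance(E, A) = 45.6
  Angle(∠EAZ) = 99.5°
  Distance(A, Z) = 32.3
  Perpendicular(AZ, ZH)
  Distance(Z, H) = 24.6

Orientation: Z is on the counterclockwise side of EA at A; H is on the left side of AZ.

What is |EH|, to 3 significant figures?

44.7

∠EAZ = 99.5°, so AZ runs at 27.8° + (180° − 99.5°) = 108° from the x-axis; with |AZ| = 32.3, Z = A + 32.3·(cos 108°, sin 108°) = (30.2, 51.9). AZ ⟂ ZH; with |ZH| = 24.6 on the left of AZ, H = Z + 24.6·(-0.949, -0.314) = (6.84, 44.2). Then |EH| = |H − E| = 44.7.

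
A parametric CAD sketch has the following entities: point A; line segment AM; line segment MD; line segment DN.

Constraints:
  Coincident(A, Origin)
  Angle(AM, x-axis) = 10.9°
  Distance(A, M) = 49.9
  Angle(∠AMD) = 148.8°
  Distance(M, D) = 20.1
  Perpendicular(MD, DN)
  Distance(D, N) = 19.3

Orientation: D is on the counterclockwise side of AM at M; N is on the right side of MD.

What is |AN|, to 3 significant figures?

77.3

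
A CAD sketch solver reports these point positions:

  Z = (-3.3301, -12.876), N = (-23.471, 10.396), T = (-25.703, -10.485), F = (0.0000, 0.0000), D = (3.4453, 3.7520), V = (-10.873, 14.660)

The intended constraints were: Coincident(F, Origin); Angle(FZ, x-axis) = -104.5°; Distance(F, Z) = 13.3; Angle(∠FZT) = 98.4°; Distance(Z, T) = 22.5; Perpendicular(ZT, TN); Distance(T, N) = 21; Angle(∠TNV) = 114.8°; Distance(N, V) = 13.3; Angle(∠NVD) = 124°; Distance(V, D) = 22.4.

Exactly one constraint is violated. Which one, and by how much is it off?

Distance(V, D) = 22.4 — off by 4.40.

F = (0.00, 0.00) ✓; FZ at -104.5° ✓; |FZ| = 13.30 ✓; ∠FZT = 98.40° ✓; |ZT| = 22.50 ✓; ∠(ZT, TN) = 90.00° ✓; |TN| = 21.00 ✓; ∠TNV = 114.8° ✓; |NV| = 13.30 ✓; ∠NVD = 124.0° ✓; |VD| = 18.00 ✗.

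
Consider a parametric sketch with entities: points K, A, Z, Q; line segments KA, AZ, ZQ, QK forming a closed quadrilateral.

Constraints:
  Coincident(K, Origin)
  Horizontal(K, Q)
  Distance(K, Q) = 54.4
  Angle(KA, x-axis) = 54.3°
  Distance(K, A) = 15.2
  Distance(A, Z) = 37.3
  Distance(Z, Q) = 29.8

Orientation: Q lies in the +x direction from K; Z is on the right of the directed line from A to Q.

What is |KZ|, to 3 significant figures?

35.5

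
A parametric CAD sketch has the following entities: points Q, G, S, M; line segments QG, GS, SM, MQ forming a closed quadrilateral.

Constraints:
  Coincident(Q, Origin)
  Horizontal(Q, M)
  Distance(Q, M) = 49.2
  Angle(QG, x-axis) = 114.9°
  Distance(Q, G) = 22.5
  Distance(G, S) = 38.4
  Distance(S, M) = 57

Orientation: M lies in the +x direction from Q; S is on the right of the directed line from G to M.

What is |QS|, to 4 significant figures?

18.41

Q is at the origin; QM is horizontal with |QM| = 49.2 and M in +x, so M = (49.2, 0). QG runs at 114.9° with |QG| = 22.5, so G = (-9.473, 20.41). S is determined by |GS| = 38.4 and |SM| = 57.0 together: it lies at the intersection of circle(G, 38.4) and circle(M, 57.0). With |GM| = 62.12, the foot of the radical line on GM is 16.78 from G and the perpendicular offset is √(38.4² − 16.78²) = 34.54. Taking the right-of-GM solution: S = (-4.973, -17.73).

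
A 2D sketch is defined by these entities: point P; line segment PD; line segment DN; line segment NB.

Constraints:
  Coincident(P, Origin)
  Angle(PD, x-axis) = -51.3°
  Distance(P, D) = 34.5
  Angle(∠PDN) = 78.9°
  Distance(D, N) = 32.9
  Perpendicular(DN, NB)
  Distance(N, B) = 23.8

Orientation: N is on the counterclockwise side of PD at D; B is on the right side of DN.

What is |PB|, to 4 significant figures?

63.35

P is at the origin; PD runs at -51.3° with length 34.5, so D = 34.5·(cos -51.3°, sin -51.3°) = (21.57, -26.92). ∠PDN = 78.9°, so DN runs at -51.3° + (180° − 78.9°) = 49.80° from the x-axis; with |DN| = 32.9, N = D + 32.9·(cos 49.80°, sin 49.80°) = (42.81, -1.796). The perpendicularity gives NB at right angles to DN; with |NB| = 23.8 on the right of DN, B = N + 23.8·(0.7638, -0.6455) = (60.98, -17.16). Then |PB| = |B − P| = 63.35.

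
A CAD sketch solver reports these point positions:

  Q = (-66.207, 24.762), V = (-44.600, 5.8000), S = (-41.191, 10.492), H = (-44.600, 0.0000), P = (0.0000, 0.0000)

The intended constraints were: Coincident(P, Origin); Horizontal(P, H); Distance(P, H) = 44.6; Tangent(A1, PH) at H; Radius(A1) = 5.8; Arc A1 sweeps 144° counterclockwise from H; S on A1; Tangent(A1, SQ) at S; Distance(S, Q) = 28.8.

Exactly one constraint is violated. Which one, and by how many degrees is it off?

Tangent(A1, SQ) at S — off by 6.30°.

P = (0.00, 0.00) ✓; P.y = 0.00, H.y = 0.00 ✓; |PH| = 44.60 ✓; ∠(VH, HP) = 90.00° ✓; |VH| = 5.800 ✓; bearing(V→S) − bearing(V→H) = 144.0° ✓; |VS| = 5.800 ✓; ∠(VS, SQ) = 83.70° ✗; |SQ| = 28.80 ✓.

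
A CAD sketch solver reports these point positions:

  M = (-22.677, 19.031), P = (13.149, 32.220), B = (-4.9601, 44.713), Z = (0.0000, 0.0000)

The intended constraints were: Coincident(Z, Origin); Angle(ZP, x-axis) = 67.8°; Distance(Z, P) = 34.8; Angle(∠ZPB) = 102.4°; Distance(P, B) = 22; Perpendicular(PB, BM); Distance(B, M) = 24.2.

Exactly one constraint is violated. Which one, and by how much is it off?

Distance(B, M) = 24.2 — off by 7.00.

Z = (0.00, 0.00) ✓; ZP at 67.80° ✓; |ZP| = 34.80 ✓; ∠ZPB = 102.4° ✓; |PB| = 22.00 ✓; ∠(PB, BM) = 90.00° ✓; |BM| = 31.20 ✗.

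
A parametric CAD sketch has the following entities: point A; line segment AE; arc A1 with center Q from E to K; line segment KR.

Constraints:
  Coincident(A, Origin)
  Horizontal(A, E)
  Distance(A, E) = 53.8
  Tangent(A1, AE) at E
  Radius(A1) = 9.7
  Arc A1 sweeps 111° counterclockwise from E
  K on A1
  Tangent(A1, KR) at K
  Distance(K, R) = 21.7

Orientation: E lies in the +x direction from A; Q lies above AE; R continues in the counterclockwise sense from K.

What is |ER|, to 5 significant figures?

33.459

A is at the origin; AE is horizontal with |AE| = 53.8 and E on the +x side, so E = (53.800, 0.0000). Since A1 is tangent to AE there, QE ⟂ AE, so Q = E + (0, 9.7) = (53.800, 9.7000). On A1, E sits at bearing -90° from Q; a 111° counterclockwise sweep puts K at bearing 21°, so K = Q + 9.7·(cos 21°, sin 21°) = (62.856, 13.176). A1 meets KR tangentially, so QK is at right angles to KR, so KR runs along (−sin 21°, cos 21°); with |KR| = 21.7, R = (55.079, 33.435). Then |ER| = |R − E| = 33.459.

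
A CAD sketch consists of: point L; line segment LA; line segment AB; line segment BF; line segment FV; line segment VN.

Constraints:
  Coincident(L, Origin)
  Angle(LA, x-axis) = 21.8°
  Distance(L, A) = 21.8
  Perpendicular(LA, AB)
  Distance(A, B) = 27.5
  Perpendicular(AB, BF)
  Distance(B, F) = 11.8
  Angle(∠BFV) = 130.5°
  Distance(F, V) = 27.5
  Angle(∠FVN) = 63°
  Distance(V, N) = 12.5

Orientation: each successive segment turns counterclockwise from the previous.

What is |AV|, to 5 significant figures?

30.383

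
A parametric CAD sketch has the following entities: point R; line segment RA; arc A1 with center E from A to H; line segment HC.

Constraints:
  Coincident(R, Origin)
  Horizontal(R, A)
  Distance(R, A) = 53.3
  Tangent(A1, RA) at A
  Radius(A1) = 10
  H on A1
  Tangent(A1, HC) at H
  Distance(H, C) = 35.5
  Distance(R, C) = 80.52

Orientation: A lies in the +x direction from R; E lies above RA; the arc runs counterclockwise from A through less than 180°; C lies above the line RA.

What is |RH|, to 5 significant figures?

63.846

Checks: R = (0.00, 0.00) ✓; R.y = 0.00, A.y = 0.00 ✓; |EH| = 10.00 ✓; ∠(EH, HC) = 90.00° ✓; |HC| = 35.50 ✓; |RC| = 80.52 ✓.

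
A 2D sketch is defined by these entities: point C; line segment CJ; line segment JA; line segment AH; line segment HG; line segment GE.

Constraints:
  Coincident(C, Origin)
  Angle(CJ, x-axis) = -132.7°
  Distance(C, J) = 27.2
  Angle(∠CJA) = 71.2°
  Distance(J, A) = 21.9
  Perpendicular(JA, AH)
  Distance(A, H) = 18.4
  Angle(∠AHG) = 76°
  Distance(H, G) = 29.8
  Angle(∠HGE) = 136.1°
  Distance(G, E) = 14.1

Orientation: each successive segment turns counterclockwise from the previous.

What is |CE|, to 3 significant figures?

35.3

C is at the origin; CJ runs at -132.7° with length 27.2, so J = (-18.4, -20.0). ∠CJA = 71.2° gives JA at -23.9° from the x-axis; with |JA| = 21.9, A = (1.58, -28.9). JA ⟂ AH, so AH runs at 66.1°; with |AH| = 18.4, H = (9.03, -12.0). ∠AHG = 76.0° gives HG at 170° from the x-axis; with |HG| = 29.8, G = (-20.3, -6.92). ∠HGE = 136.1° gives GE at -146° from the x-axis; with |GE| = 14.1, E = (-32.0, -14.8). Then |CE| = |E − C| = 35.3.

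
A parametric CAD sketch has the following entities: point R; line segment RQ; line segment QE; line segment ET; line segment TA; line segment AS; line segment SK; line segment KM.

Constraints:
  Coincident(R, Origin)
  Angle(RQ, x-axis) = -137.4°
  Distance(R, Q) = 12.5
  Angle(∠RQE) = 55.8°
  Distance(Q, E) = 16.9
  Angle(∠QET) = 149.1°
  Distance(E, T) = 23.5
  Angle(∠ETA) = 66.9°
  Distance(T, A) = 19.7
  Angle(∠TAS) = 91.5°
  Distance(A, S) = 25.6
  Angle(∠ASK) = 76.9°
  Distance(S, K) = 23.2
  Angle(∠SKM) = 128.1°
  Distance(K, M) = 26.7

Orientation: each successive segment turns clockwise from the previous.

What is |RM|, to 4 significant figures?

43.54

R is at the origin; RQ runs at -137.4° with length 12.5, so Q = (-9.201, -8.461). ∠RQE = 55.8° gives QE at 98.40° from the x-axis; with |QE| = 16.9, E = (-11.67, 8.258). ∠QET = 149.1° gives ET at 67.50° from the x-axis; with |ET| = 23.5, T = (-2.677, 29.97). ∠ETA = 66.9° gives TA at -45.60° from the x-axis; with |TA| = 19.7, A = (11.11, 15.89). ∠TAS = 91.5° gives AS at -134.1° from the x-axis; with |AS| = 25.6, S = (-6.709, -2.490). ∠ASK = 76.9° gives SK at 122.8° from the x-axis; with |SK| = 23.2, K = (-19.28, 17.01). ∠SKM = 128.1° gives KM at 70.90° from the x-axis; with |KM| = 26.7, M = (-10.54, 42.24). Then |RM| = |M − R| = 43.54.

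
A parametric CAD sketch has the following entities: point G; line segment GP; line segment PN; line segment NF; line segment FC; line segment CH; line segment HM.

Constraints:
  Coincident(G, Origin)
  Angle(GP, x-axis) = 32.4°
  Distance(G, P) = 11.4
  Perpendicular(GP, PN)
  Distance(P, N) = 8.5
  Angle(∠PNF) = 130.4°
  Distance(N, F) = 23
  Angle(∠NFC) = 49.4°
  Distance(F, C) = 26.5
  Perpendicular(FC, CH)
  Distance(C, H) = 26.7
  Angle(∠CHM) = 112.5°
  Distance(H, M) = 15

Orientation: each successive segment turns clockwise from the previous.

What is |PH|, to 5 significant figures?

9.7499

G is at the origin; GP runs at 32.4° with length 11.4, so P = (9.6253, 6.1084). The perpendicularity gives PN at right angles to GP, so PN runs at -57.600°; with |PN| = 8.5, N = (14.180, -1.0684). ∠PNF = 130.4° gives NF at -107.20° from the x-axis; with |NF| = 23.0, F = (7.3786, -23.040). ∠NFC = 49.4° gives FC at 122.20° from the x-axis; with |FC| = 26.5, C = (-6.7426, -0.61565). FC ⟂ CH, so CH runs at 32.200°; with |CH| = 26.7, H = (15.851, 13.612). Then |PH| = |H − P| = 9.7499.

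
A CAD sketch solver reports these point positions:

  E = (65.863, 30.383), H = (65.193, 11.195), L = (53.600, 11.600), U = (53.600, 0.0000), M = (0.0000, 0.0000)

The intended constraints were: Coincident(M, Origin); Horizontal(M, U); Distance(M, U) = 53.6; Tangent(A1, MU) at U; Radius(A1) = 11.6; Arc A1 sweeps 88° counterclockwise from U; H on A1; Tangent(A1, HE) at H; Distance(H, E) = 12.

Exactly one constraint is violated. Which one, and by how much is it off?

Distance(H, E) = 12 — off by 7.20.

M = (0.00, 0.00) ✓; M.y = 0.00, U.y = 0.00 ✓; |MU| = 53.60 ✓; ∠(LU, UM) = 90.00° ✓; |LU| = 11.60 ✓; bearing(L→H) − bearing(L→U) = 88.00° ✓; |LH| = 11.60 ✓; ∠(LH, HE) = 90.00° ✓; |HE| = 19.20 ✗.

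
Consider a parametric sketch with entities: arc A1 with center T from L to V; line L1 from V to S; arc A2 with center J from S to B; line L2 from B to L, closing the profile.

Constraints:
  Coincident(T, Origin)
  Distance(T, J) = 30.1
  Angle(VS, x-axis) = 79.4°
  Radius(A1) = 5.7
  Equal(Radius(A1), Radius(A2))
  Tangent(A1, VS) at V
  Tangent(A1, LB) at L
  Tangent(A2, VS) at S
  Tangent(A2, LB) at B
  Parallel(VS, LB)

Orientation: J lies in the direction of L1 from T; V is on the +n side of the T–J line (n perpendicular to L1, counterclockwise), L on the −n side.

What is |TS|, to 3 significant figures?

30.6

Tangency of A1 to both parallel lines with radius 5.7 puts V and L at T ± 5.7·n: V = (-5.60, 1.05), L = (5.60, -1.05). Equal radii place S and B the same way about J: S = J + 5.7·n = (-0.0658, 30.6), B = J − 5.7·n = (11.1, 28.5). Then |TS| = |S − T| = 30.6.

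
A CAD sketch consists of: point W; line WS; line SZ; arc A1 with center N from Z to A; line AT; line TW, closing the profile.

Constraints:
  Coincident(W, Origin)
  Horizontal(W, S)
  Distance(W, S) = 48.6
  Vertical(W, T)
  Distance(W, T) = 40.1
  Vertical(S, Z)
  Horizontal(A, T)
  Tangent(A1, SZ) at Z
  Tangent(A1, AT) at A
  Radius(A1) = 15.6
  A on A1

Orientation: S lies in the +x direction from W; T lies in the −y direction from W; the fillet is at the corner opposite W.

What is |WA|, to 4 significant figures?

51.93

W is at the origin; W and S share the same y with |WS| = 48.6 and S on the +x side, so S = (48.60, 0.000). W and T share the same x with |WT| = 40.1 and T on the −y side, so T = (0.000, -40.10). The virtual corner opposite W is at (48.60, -40.10). Tangency of A1 to SZ means the radius NZ is perpendicular to SZ and since A1 is tangent to AT there, NA ⟂ AT, with radius 15.6, so the center N sits 15.6 in from both sides at N = (33.00, -24.50). That places the tangent points at Z = (48.60, -24.50) on SZ and A = (33.00, -40.10) on AT. Then |WA| = |A − W| = 51.93.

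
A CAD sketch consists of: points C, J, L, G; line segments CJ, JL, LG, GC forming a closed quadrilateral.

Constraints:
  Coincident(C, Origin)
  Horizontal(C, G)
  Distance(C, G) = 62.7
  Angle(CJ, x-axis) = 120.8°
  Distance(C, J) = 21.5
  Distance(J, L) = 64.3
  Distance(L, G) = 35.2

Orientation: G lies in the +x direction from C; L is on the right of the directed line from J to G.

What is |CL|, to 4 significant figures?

44.30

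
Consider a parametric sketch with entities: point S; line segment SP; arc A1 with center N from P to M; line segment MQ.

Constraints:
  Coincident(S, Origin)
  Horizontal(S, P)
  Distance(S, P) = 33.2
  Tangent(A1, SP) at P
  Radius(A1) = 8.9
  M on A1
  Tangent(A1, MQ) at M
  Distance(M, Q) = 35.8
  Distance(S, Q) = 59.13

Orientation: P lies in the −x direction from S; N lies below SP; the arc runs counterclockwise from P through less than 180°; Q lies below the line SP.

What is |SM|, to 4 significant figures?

43.20

Checks: |NM| = 8.900 ✓; ∠(NM, MQ) = 90.00° ✓; |MQ| = 35.80 ✓; |SQ| = 59.13 ✓.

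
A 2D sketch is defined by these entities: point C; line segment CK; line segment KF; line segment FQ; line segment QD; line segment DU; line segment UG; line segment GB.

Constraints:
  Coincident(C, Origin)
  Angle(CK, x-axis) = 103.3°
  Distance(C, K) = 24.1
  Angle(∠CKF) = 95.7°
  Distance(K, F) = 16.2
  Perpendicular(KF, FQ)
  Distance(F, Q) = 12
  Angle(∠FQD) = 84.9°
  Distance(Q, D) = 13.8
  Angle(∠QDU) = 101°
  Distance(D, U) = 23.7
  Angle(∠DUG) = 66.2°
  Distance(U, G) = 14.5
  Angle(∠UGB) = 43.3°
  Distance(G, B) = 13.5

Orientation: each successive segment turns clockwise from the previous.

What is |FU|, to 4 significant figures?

20.63

∠FQD = 84.9° gives QD at -166.1° from the x-axis; with |QD| = 13.8, D = (0.2841, 14.07). ∠QDU = 101.0° gives DU at 114.9° from the x-axis; with |DU| = 23.7, U = (-9.694, 35.56). Then |FU| = |U − F| = 20.63.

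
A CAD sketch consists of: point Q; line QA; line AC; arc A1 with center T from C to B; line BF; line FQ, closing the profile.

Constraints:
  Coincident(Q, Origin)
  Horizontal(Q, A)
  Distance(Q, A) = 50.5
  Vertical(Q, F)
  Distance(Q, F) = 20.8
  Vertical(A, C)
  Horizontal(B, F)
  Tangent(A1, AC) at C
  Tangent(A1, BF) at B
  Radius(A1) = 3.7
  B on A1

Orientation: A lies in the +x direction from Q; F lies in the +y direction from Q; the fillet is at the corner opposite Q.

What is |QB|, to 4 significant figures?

51.21

Q is at the origin; QA is horizontal with |QA| = 50.5 and A on the +x side, so A = (50.50, 0.000). Q and F share the same x with |QF| = 20.8 and F on the +y side, so F = (0.000, 20.80). The virtual corner opposite Q is at (50.50, 20.80). The tangent condition forces TC to be normal to AC and since A1 is tangent to BF there, TB ⟂ BF, with radius 3.7, so the center T sits 3.7 in from both sides at T = (46.80, 17.10). That places the tangent points at C = (50.50, 17.10) on AC and B = (46.80, 20.80) on BF. Then |QB| = |B − Q| = 51.21.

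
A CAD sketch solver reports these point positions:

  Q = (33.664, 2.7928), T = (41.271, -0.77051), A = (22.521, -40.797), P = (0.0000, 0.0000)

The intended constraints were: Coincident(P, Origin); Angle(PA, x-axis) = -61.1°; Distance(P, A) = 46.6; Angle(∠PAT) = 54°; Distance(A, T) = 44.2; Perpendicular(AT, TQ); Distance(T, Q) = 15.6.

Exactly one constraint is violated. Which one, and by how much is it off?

Distance(T, Q) = 15.6 — off by 7.20.

P = (0.00, 0.00) ✓; PA at -61.10° ✓; |PA| = 46.60 ✓; ∠PAT = 54.00° ✓; |AT| = 44.20 ✓; ∠(AT, TQ) = 90.00° ✓; |TQ| = 8.400 ✗.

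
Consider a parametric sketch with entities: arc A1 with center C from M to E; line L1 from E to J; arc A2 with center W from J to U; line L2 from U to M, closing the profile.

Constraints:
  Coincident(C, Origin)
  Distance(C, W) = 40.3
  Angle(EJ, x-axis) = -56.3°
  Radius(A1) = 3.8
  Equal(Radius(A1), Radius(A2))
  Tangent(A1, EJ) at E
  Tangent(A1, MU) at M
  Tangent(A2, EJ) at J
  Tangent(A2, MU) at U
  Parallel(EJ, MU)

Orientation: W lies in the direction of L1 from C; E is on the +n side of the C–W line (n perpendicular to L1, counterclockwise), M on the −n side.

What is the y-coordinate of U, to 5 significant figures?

-35.636

The slot axis is L1's direction at -56.3°, so u = (cos -56.3°, sin -56.3°) = (0.55484, -0.83195) and n = (−sin -56.3°, cos -56.3°) = (0.83195, 0.55484). C is at the origin and W lies 40.3 along u from C, so W = 40.3·u = (22.360, -33.528). Tangency of A1 to both parallel lines with radius 3.8 puts E and M at C ± 3.8·n: E = (3.1614, 2.1084), M = (-3.1614, -2.1084). Equal radii place J and U the same way about W: J = W + 3.8·n = (25.522, -31.419), U = W − 3.8·n = (19.199, -35.636). So U.y = -35.636.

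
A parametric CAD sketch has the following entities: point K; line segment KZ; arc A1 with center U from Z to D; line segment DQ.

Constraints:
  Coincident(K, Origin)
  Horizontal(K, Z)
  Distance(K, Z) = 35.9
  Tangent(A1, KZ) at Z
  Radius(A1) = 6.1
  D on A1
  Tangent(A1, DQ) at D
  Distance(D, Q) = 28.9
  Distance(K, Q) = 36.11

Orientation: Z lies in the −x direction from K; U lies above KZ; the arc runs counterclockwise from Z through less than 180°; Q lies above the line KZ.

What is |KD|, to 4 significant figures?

30.49

Checks: |KZ| = 35.90 ✓; |UD| = 6.100 ✓; ∠(UD, DQ) = 90.00° ✓; |DQ| = 28.90 ✓; |KQ| = 36.11 ✓.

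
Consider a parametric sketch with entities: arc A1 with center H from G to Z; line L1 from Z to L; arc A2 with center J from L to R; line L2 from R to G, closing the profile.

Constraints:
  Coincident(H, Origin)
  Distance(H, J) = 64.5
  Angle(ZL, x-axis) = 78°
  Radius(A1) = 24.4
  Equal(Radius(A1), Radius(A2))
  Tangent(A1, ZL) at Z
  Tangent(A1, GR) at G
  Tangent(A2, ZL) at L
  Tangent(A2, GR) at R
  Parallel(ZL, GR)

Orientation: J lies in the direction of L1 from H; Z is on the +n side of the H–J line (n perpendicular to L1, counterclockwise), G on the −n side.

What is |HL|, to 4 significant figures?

68.96

The slot axis is L1's direction at 78.0°, so u = (cos 78.0°, sin 78.0°) = (0.2079, 0.9781) and n = (−sin 78.0°, cos 78.0°) = (-0.9781, 0.2079). H is at the origin and J lies 64.5 along u from H, so J = 64.5·u = (13.41, 63.09). Tangency of A1 to both parallel lines with radius 24.4 puts Z and G at H ± 24.4·n: Z = (-23.87, 5.073), G = (23.87, -5.073). Equal radii place L and R the same way about J: L = J + 24.4·n = (-10.46, 68.16), R = J − 24.4·n = (37.28, 58.02). Then |HL| = |L − H| = 68.96.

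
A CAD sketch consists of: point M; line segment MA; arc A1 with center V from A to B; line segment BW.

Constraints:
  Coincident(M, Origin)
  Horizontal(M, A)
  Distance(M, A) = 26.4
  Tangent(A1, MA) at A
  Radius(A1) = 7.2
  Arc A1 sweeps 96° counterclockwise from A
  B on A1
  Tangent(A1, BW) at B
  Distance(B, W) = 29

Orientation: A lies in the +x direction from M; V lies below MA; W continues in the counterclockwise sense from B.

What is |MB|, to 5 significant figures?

20.818

M is at the origin; M and A share the same y with |MA| = 26.4 and A on the +x side, so A = (26.400, 0.0000). A1 meets MA tangentially, so VA is at right angles to MA, so V = A + (0, -7.2) = (26.400, -7.2000). On A1, A sits at bearing 90° from V; a 96° counterclockwise sweep puts B at bearing 186°, so B = V + 7.2·(cos 186°, sin 186°) = (19.239, -7.9526). Then |MB| = |B − M| = 20.818.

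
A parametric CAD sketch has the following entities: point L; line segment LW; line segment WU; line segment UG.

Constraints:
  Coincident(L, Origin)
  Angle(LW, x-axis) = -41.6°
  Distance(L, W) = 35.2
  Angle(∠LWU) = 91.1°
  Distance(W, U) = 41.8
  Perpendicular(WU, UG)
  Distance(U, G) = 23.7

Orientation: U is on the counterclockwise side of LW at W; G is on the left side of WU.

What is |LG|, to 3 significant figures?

44.0

L is at the origin; LW runs at -41.6° with length 35.2, so W = 35.2·(cos -41.6°, sin -41.6°) = (26.3, -23.4). ∠LWU = 91.1°, so WU runs at -41.6° + (180° − 91.1°) = 47.3° from the x-axis; with |WU| = 41.8, U = W + 41.8·(cos 47.3°, sin 47.3°) = (54.7, 7.35). WU ⟂ UG; with |UG| = 23.7 on the left of WU, G = U + 23.7·(-0.735, 0.678) = (37.3, 23.4). Then |LG| = |G − L| = 44.0.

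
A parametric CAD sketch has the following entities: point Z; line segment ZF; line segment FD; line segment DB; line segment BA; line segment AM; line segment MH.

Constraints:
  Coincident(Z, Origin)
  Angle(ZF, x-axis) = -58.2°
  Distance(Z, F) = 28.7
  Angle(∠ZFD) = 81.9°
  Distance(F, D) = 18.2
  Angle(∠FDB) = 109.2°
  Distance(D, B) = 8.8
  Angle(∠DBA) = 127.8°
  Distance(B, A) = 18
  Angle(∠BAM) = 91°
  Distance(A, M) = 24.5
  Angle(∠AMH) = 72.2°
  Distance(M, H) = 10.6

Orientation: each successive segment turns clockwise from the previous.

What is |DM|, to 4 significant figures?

29.58

Z is at the origin; ZF runs at -58.2° with length 28.7, so F = (15.12, -24.39). ∠ZFD = 81.9° gives FD at -156.3° from the x-axis; with |FD| = 18.2, D = (-1.541, -31.71). ∠FDB = 109.2° gives DB at 132.9° from the x-axis; with |DB| = 8.8, B = (-7.532, -25.26). ∠DBA = 127.8° gives BA at 80.70° from the x-axis; with |BA| = 18.0, A = (-4.623, -7.498). ∠BAM = 91.0° gives AM at -8.300° from the x-axis; with |AM| = 24.5, M = (19.62, -11.03). Then |DM| = |M − D| = 29.58.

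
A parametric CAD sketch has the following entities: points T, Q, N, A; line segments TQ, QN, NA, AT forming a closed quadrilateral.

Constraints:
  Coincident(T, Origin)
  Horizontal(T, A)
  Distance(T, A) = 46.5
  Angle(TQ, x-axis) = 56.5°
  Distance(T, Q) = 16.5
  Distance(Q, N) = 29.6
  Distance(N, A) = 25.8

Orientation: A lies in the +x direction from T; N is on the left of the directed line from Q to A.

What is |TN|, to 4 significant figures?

43.99

Checks: |QN| = 29.60 ✓; |NA| = 25.80 ✓.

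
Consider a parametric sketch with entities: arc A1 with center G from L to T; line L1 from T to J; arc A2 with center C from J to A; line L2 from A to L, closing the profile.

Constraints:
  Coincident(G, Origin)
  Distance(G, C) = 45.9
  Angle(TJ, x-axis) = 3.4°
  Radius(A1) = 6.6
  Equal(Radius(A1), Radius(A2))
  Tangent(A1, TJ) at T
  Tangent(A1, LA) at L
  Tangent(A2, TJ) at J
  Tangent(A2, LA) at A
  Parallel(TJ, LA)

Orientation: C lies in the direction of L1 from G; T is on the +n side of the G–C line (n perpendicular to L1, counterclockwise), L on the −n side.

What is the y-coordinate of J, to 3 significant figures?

9.31

The slot axis is L1's direction at 3.4°, so u = (cos 3.4°, sin 3.4°) = (0.998, 0.0593) and n = (−sin 3.4°, cos 3.4°) = (-0.0593, 0.998). G is at the origin and C lies 45.9 along u from G, so C = 45.9·u = (45.8, 2.72). Tangency of A1 to both parallel lines with radius 6.6 puts T and L at G ± 6.6·n: T = (-0.391, 6.59), L = (0.391, -6.59). Equal radii place J and A the same way about C: J = C + 6.6·n = (45.4, 9.31), A = C − 6.6·n = (46.2, -3.87). So J.y = 9.31.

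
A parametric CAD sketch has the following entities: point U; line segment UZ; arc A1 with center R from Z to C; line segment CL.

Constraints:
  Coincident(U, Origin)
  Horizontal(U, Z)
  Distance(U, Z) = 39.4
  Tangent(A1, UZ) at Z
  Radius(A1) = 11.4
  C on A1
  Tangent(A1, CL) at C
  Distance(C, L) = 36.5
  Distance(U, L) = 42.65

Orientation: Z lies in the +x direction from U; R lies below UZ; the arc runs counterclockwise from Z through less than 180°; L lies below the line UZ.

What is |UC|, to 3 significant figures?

29.8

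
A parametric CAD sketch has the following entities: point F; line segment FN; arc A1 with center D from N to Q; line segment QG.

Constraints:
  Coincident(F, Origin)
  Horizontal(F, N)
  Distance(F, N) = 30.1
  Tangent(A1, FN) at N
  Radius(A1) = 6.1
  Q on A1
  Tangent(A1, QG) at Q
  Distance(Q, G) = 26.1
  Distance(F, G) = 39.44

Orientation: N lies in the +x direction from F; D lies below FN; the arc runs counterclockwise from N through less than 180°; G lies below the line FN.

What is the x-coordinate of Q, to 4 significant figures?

24.00

Checks: |DQ| = 6.100 ✓; ∠(DQ, QG) = 90.00° ✓; |QG| = 26.10 ✓; |FG| = 39.44 ✓.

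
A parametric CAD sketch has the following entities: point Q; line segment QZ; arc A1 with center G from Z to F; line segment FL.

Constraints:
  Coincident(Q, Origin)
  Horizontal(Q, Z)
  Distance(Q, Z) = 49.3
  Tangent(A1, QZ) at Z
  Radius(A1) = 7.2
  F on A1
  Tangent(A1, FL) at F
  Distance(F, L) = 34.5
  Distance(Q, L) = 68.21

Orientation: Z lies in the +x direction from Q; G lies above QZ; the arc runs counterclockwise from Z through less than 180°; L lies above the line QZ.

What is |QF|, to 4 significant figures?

57.01

Q is at the origin; Q and Z share the same y with |QZ| = 49.3 and Z on the +x side, so Z = (49.30, 0.000). Tangency of A1 to QZ means the radius GZ is perpendicular to QZ, so G = Z + (0, 7.2) = (49.30, 7.200). Since GF ⟂ FL (tangency), |GL| = √(7.2² + 34.5²) = 35.24 regardless of where F sits on A1. So L lies on both circle(Q, 68.21) and circle(G, 35.24); the above-QZ intersection is L = (53.61, 42.18). F is the foot of the tangent from L: F = (56.48, 7.799).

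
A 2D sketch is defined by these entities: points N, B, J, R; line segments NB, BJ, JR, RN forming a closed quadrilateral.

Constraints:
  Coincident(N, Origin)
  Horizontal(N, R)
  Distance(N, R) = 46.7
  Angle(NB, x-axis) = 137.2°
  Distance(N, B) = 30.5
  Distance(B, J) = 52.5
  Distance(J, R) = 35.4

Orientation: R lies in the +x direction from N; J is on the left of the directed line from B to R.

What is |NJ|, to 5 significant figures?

42.372

N is at the origin; NR is horizontal with |NR| = 46.7 and R in +x, so R = (46.7, 0). NB runs at 137.2° with |NB| = 30.5, so B = (-22.379, 20.723). J is determined by |BJ| = 52.5 and |JR| = 35.4 together: it lies at the intersection of circle(B, 52.5) and circle(R, 35.4). With |BR| = 72.120, the foot of the radical line on BR is 46.481 from B and the perpendicular offset is √(52.5² − 46.481²) = 24.409. Taking the left-of-BR solution: J = (29.155, 30.747).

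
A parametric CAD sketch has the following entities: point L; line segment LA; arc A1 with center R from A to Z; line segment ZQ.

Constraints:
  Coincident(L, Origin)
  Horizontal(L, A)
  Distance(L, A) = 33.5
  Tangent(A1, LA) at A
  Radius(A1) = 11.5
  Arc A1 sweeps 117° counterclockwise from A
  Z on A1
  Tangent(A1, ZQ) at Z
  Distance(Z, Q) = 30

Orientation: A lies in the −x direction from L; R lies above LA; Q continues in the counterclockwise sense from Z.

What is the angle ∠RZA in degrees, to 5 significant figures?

31.500°

L is at the origin; LA is horizontal with |LA| = 33.5 and A on the −x side, so A = (-33.500, 0.0000). A1 meets LA tangentially, so RA is at right angles to LA, so R = A + (0, 11.5) = (-33.500, 11.500). On A1, A sits at bearing -90° from R; a 117° counterclockwise sweep puts Z at bearing 27°, so Z = R + 11.5·(cos 27°, sin 27°) = (-23.253, 16.721). Then cos ∠RZA = ZR·ZA / (|ZR||ZA|), giving 31.500°.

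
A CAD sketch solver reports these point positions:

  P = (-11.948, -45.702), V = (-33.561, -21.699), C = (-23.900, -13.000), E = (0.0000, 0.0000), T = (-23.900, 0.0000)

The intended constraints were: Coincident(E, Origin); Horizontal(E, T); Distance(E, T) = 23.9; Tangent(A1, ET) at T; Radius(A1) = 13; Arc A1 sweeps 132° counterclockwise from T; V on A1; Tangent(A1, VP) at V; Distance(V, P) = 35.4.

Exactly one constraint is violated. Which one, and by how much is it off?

Distance(V, P) = 35.4 — off by 3.10.

E = (0.00, 0.00) ✓; E.y = 0.00, T.y = 0.00 ✓; |ET| = 23.90 ✓; ∠(CT, TE) = 90.00° ✓; |CT| = 13.00 ✓; bearing(C→V) − bearing(C→T) = 132.0° ✓; |CV| = 13.00 ✓; ∠(CV, VP) = 90.00° ✓; |VP| = 32.30 ✗.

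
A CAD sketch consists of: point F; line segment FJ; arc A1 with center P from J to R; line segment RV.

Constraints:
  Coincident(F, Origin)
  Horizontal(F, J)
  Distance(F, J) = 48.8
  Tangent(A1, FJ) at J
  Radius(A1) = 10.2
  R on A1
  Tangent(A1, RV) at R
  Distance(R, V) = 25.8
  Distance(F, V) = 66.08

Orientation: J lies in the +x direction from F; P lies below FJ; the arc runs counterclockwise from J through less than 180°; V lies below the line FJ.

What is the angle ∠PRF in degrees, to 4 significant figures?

125.1°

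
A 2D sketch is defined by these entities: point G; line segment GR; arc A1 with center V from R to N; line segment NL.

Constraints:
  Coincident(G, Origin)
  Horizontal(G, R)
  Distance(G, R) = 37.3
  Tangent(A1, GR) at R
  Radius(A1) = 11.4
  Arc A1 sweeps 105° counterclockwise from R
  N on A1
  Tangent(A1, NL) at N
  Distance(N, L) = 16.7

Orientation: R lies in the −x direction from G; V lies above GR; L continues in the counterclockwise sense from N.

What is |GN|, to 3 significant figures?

30.0

G is at the origin; GR is horizontal with |GR| = 37.3 and R on the −x side, so R = (-37.3, 0.00). The tangent condition forces VR to be normal to GR, so V = R + (0, 11.4) = (-37.3, 11.4). On A1, R sits at bearing -90° from V; a 105° counterclockwise sweep puts N at bearing 15°, so N = V + 11.4·(cos 15°, sin 15°) = (-26.3, 14.4). Then |GN| = |N − G| = 30.0.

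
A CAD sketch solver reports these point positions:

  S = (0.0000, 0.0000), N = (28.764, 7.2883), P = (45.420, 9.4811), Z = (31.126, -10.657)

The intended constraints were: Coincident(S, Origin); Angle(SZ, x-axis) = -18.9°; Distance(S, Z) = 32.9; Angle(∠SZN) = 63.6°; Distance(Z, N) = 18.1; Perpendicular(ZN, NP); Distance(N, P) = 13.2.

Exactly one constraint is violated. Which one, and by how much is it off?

Distance(N, P) = 13.2 — off by 3.60.

S = (0.00, 0.00) ✓; SZ at -18.90° ✓; |SZ| = 32.90 ✓; ∠SZN = 63.60° ✓; |ZN| = 18.10 ✓; ∠(ZN, NP) = 90.00° ✓; |NP| = 16.80 ✗.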